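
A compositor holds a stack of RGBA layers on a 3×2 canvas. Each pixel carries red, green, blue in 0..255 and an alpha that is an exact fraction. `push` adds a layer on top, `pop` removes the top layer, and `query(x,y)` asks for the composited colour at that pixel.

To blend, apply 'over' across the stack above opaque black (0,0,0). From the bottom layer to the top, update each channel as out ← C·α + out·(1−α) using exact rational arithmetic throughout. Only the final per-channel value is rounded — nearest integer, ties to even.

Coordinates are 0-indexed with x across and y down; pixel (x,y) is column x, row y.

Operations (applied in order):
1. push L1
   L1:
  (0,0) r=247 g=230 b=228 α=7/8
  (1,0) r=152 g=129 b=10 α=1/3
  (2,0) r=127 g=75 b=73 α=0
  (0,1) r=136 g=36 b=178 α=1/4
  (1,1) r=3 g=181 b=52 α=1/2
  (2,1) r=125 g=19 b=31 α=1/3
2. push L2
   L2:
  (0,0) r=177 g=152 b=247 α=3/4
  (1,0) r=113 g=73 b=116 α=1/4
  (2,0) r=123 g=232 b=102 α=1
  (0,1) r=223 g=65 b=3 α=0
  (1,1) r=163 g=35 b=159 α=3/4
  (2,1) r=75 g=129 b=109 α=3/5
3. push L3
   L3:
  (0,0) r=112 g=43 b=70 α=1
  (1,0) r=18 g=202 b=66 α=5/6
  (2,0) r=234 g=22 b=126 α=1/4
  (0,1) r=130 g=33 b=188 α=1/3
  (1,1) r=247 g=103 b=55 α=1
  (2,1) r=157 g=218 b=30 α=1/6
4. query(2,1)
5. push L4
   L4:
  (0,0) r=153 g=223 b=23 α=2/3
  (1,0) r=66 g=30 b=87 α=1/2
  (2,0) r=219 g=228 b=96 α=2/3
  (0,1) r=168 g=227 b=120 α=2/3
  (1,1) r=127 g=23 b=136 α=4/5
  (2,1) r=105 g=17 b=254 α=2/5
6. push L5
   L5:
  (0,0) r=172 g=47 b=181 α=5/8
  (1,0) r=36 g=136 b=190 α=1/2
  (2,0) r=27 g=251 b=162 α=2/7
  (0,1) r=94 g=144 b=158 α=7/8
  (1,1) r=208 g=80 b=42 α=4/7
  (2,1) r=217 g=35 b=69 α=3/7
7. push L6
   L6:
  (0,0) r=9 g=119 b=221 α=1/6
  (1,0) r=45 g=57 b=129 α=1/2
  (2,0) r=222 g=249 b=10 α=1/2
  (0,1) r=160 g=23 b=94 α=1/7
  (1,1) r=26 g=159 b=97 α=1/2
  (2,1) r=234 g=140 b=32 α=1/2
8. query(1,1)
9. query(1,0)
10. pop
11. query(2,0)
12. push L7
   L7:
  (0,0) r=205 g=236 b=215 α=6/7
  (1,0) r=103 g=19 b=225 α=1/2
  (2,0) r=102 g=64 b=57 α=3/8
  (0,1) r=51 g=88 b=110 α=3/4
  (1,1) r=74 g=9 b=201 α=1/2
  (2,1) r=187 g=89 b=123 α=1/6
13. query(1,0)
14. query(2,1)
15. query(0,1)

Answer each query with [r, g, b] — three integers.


(2,1) stack=L1,L2,L3; from [0,0,0]:
L1 α=1/3: [125/3, 19/3, 31/3]
L2 α=3/5: [185/3, 1199/15, 1043/15]
L3 α=1/6: [698/9, 1853/18, 1133/18]
→ [78, 103, 63]

query (1,1) [L1,L2,L3,L4,L5,L6] — begin 0,0,0
after L1 α=1/2: [3/2, 181/2, 26]
after L2 α=3/4: [981/8, 391/8, 503/4]
after L3 α=1: [247, 103, 55]
after L4 α=4/5: [151, 39, 599/5]
after L5 α=4/7: [1285/7, 437/7, 2637/35]
after L6 α=1/2: [1467/14, 775/7, 3016/35]
= [105, 111, 86]

query (1,0) [L1,L2,L3,L4,L5,L6] — begin 0,0,0
+L1 (α=1/3) → [152/3, 43, 10/3]
+L2 (α=1/4) → [265/4, 101/2, 63/2]
+L3 (α=5/6) → [625/24, 707/4, 241/4]
+L4 (α=1/2) → [2209/48, 827/8, 589/8]
+L5 (α=1/2) → [3937/96, 1915/16, 2109/16]
+L6 (α=1/2) → [8257/192, 2827/32, 4173/32]
= [43, 88, 130]

at x=2,y=0 over L1,L2,L3,L4,L5:
after L1 α=0: [0, 0, 0]
after L2 α=1: [123, 232, 102]
after L3 α=1/4: [603/4, 359/2, 108]
after L4 α=2/3: [785/4, 1271/6, 100]
after L5 α=2/7: [4141/28, 9367/42, 824/7]
→ [148, 223, 118]

query (1,0) [L1,L2,L3,L4,L5,L7] — begin 0,0,0
+L1 (α=1/3) → [152/3, 43, 10/3]
+L2 (α=1/4) → [265/4, 101/2, 63/2]
+L3 (α=5/6) → [625/24, 707/4, 241/4]
+L4 (α=1/2) → [2209/48, 827/8, 589/8]
+L5 (α=1/2) → [3937/96, 1915/16, 2109/16]
+L7 (α=1/2) → [13825/192, 2219/32, 5709/32]
rounded: [72, 69, 178]

(2,1) stack=L1,L2,L3,L4,L5,L7; from [0,0,0]:
L1 α=1/3: [125/3, 19/3, 31/3]
L2 α=3/5: [185/3, 1199/15, 1043/15]
L3 α=1/6: [698/9, 1853/18, 1133/18]
L4 α=2/5: [1328/15, 2057/30, 4181/30]
L5 α=3/7: [15077/105, 5689/105, 11467/105]
L7 α=1/6: [9502/63, 3779/63, 7025/63]
rounded: [151, 60, 112]

at x=0,y=1 over L1,L2,L3,L4,L5,L7:
L1 α=1/4: [34, 9, 89/2]
L2 α=0: [34, 9, 89/2]
L3 α=1/3: [66, 17, 277/3]
L4 α=2/3: [134, 157, 997/9]
L5 α=7/8: [99, 1165/8, 10951/72]
L7 α=3/4: [63, 3277/32, 34711/288]
rounded: [63, 102, 121]


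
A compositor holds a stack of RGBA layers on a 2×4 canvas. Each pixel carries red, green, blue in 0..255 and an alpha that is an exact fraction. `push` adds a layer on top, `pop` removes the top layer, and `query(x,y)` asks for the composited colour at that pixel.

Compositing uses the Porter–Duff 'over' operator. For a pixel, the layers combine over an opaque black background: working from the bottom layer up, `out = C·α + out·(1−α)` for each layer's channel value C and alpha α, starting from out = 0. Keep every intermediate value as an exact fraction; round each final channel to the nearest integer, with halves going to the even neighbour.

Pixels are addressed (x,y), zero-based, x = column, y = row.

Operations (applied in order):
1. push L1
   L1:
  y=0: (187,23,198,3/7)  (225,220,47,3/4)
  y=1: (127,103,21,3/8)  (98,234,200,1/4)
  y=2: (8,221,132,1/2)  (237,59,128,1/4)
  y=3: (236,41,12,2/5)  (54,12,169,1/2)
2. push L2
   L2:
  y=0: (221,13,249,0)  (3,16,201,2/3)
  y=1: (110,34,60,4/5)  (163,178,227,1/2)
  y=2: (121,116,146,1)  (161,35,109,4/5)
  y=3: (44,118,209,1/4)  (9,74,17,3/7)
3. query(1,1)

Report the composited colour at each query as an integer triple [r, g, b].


query (1,1) [L1,L2] — begin 0,0,0
after L1 α=1/4: [49/2, 117/2, 50]
after L2 α=1/2: [375/4, 473/4, 277/2]
rounded: [94, 118, 138]


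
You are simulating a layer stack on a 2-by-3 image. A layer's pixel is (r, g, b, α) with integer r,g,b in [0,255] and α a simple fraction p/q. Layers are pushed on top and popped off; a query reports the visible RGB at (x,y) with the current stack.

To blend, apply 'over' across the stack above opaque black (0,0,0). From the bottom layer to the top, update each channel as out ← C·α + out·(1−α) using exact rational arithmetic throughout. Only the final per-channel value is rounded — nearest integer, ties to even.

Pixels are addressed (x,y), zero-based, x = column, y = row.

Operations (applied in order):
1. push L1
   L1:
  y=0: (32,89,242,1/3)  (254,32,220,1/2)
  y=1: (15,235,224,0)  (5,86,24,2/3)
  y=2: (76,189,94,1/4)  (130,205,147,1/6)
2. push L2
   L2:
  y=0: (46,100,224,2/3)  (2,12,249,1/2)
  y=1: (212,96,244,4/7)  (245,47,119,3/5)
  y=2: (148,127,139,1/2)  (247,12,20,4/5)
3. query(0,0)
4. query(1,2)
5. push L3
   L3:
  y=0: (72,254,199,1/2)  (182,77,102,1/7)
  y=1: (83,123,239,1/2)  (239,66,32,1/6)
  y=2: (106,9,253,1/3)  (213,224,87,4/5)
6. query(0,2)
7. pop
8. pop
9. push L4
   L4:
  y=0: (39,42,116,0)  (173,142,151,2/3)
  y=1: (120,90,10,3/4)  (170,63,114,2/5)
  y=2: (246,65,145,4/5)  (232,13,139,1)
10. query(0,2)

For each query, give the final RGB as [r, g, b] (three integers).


at x=0,y=0 over L1,L2:
after L1 α=1/3: [32/3, 89/3, 242/3]
after L2 α=2/3: [308/9, 689/9, 1586/9]
→ [34, 77, 176]

(1,2) stack=L1,L2; from [0,0,0]:
after L1 α=1/6: [65/3, 205/6, 49/2]
after L2 α=4/5: [3029/15, 493/30, 209/10]
→ [202, 16, 21]

query (0,2) [L1,L2,L3] — begin 0,0,0
after L1 α=1/4: [19, 189/4, 47/2]
after L2 α=1/2: [167/2, 697/8, 325/4]
after L3 α=1/3: [91, 733/12, 277/2]
= [91, 61, 138]

query (0,2) [L1,L4] — begin 0,0,0
L1 α=1/4: [19, 189/4, 47/2]
L4 α=4/5: [1003/5, 1229/20, 1207/10]
→ [201, 61, 121]


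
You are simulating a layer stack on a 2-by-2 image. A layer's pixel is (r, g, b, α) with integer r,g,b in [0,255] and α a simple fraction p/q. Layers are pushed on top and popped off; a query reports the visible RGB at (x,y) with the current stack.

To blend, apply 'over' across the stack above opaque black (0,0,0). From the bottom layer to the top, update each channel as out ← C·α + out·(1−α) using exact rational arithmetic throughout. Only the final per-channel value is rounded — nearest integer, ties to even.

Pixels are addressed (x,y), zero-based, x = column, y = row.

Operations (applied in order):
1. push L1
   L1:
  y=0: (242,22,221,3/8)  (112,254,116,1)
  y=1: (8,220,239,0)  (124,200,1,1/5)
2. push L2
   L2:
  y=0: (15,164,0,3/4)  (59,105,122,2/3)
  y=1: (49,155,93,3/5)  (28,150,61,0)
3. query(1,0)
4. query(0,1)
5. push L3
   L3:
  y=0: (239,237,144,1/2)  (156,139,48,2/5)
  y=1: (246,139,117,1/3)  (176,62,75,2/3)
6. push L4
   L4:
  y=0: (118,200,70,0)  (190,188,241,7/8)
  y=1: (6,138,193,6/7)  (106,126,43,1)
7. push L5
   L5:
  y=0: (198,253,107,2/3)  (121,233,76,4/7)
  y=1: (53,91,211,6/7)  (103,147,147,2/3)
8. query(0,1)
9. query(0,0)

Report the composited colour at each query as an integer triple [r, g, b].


at x=1,y=0 over L1,L2:
L1 α=1: [112, 254, 116]
L2 α=2/3: [230/3, 464/3, 120]
= [77, 155, 120]

query (0,1) [L1,L2] — begin 0,0,0
L1 α=0: [0, 0, 0]
L2 α=3/5: [147/5, 93, 279/5]
→ [29, 93, 56]

at x=0,y=1 over L1,L2,L3,L4,L5:
after L1 α=0: [0, 0, 0]
after L2 α=3/5: [147/5, 93, 279/5]
after L3 α=1/3: [508/5, 325/3, 381/5]
after L4 α=6/7: [688/35, 2809/21, 6171/35]
after L5 α=6/7: [11818/245, 14275/147, 50481/245]
= [48, 97, 206]

at x=0,y=0 over L1,L2,L3,L4,L5:
L1 α=3/8: [363/4, 33/4, 663/8]
L2 α=3/4: [543/16, 2001/16, 663/32]
L3 α=1/2: [4367/32, 5793/32, 5271/64]
L4 α=0: [4367/32, 5793/32, 5271/64]
L5 α=2/3: [17039/96, 21985/96, 18967/192]
= [177, 229, 99]


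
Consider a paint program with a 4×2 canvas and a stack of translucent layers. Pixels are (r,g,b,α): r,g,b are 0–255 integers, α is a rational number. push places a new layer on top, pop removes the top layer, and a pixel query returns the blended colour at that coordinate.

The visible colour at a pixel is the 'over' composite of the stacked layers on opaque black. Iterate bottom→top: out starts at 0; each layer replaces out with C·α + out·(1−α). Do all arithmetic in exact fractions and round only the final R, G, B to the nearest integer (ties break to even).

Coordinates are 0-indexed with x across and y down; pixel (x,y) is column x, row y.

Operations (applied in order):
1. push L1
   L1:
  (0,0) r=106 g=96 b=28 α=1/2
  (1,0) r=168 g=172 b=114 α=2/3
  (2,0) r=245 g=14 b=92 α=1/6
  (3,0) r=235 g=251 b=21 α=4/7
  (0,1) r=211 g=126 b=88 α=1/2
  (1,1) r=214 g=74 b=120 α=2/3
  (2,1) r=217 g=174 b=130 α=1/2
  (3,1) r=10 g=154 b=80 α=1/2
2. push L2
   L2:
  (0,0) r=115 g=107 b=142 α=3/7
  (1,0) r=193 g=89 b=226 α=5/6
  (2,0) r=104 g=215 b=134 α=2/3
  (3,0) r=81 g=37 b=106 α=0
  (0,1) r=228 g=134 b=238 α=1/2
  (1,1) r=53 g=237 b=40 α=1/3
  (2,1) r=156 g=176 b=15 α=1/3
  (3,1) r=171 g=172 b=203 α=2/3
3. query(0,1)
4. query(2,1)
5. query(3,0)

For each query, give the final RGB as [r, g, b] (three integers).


at x=0,y=1 over L1,L2:
after L1 α=1/2: [211/2, 63, 44]
after L2 α=1/2: [667/4, 197/2, 141]
= [167, 98, 141]

(2,1) stack=L1,L2; from [0,0,0]:
after L1 α=1/2: [217/2, 87, 65]
after L2 α=1/3: [373/3, 350/3, 145/3]
→ [124, 117, 48]

query (3,0) [L1,L2] — begin 0,0,0
L1 α=4/7: [940/7, 1004/7, 12]
L2 α=0: [940/7, 1004/7, 12]
→ [134, 143, 12]


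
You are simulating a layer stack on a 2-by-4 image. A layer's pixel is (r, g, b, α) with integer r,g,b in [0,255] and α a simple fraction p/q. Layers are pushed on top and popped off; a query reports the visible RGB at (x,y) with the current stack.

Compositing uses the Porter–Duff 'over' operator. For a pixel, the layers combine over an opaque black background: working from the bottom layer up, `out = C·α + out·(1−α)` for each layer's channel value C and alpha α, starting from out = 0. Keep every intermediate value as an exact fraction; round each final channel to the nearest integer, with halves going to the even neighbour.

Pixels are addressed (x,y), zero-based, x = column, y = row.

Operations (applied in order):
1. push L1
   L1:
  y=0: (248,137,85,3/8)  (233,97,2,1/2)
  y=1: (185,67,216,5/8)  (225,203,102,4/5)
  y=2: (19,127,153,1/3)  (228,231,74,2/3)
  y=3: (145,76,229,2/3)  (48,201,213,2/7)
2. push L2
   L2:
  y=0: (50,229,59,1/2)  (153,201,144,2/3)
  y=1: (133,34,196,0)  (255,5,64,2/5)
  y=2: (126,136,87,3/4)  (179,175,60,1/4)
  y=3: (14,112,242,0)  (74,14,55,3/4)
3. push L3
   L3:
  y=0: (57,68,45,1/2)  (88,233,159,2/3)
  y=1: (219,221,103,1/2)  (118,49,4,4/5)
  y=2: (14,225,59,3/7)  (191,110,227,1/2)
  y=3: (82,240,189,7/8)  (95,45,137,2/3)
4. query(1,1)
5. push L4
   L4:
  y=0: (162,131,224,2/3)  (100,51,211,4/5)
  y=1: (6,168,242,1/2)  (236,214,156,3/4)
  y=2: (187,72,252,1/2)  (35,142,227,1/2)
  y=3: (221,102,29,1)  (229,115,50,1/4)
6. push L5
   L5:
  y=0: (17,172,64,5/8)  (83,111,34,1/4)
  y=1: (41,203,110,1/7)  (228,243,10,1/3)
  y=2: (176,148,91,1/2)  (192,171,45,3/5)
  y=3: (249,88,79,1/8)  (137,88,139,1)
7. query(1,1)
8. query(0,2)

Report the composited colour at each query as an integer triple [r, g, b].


(1,1) stack=L1,L2,L3; from [0,0,0]:
+L1 (α=4/5) → [180, 812/5, 408/5]
+L2 (α=2/5) → [210, 2486/25, 1864/25]
+L3 (α=4/5) → [682/5, 7386/125, 2264/125]
= [136, 59, 18]

(1,1) stack=L1,L2,L3,L4,L5; from [0,0,0]:
+L1 (α=4/5) → [180, 812/5, 408/5]
+L2 (α=2/5) → [210, 2486/25, 1864/25]
+L3 (α=4/5) → [682/5, 7386/125, 2264/125]
+L4 (α=3/4) → [2111/10, 21909/125, 15191/125]
+L5 (α=1/3) → [3251/15, 24731/125, 10544/125]
= [217, 198, 84]

query (0,2) [L1,L2,L3,L4,L5] — begin 0,0,0
+L1 (α=1/3) → [19/3, 127/3, 51]
+L2 (α=3/4) → [1153/12, 1351/12, 78]
+L3 (α=3/7) → [1279/21, 3376/21, 489/7]
+L4 (α=1/2) → [2603/21, 2444/21, 2253/14]
+L5 (α=1/2) → [6299/42, 2776/21, 3527/28]
rounded: [150, 132, 126]


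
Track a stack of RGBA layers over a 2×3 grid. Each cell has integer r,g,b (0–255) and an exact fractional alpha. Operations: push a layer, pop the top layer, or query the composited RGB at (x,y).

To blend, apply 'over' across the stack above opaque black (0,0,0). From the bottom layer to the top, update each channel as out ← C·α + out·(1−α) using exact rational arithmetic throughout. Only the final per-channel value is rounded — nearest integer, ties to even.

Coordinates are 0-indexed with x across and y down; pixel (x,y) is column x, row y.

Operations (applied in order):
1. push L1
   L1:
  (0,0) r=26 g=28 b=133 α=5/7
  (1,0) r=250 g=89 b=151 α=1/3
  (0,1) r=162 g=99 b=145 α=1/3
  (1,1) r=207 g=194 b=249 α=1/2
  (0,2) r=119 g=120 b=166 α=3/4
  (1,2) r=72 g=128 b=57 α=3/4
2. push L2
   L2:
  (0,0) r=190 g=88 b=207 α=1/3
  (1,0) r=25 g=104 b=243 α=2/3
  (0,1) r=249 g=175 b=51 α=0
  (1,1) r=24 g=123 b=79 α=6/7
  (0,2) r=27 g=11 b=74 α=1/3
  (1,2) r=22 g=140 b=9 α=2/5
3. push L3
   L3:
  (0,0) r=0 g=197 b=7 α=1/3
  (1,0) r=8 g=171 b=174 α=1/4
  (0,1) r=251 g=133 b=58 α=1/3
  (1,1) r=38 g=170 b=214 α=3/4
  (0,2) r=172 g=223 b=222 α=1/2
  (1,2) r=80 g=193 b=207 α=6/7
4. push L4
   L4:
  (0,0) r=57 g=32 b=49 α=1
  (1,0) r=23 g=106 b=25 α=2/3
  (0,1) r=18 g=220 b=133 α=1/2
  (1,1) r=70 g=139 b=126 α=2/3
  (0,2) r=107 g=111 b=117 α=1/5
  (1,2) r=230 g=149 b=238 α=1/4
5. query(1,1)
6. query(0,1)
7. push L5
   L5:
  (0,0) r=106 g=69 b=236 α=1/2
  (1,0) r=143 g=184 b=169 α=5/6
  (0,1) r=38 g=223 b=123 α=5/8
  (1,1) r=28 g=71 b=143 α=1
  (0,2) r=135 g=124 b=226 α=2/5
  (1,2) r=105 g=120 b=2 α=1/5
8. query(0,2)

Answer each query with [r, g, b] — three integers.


query (1,1) [L1,L2,L3,L4] — begin 0,0,0
after L1 α=1/2: [207/2, 97, 249/2]
after L2 α=6/7: [495/14, 835/7, 171/2]
after L3 α=3/4: [2091/56, 4405/28, 1455/8]
after L4 α=2/3: [9931/168, 4063/28, 1157/8]
→ [59, 145, 145]

query (0,1) [L1,L2,L3,L4] — begin 0,0,0
after L1 α=1/3: [54, 33, 145/3]
after L2 α=0: [54, 33, 145/3]
after L3 α=1/3: [359/3, 199/3, 464/9]
after L4 α=1/2: [413/6, 859/6, 1661/18]
= [69, 143, 92]

(0,2) stack=L1,L2,L3,L4,L5; from [0,0,0]:
L1 α=3/4: [357/4, 90, 249/2]
L2 α=1/3: [137/2, 191/3, 323/3]
L3 α=1/2: [481/4, 430/3, 989/6]
L4 α=1/5: [588/5, 2053/15, 2329/15]
L5 α=2/5: [3114/25, 3293/25, 4589/25]
rounded: [125, 132, 184]


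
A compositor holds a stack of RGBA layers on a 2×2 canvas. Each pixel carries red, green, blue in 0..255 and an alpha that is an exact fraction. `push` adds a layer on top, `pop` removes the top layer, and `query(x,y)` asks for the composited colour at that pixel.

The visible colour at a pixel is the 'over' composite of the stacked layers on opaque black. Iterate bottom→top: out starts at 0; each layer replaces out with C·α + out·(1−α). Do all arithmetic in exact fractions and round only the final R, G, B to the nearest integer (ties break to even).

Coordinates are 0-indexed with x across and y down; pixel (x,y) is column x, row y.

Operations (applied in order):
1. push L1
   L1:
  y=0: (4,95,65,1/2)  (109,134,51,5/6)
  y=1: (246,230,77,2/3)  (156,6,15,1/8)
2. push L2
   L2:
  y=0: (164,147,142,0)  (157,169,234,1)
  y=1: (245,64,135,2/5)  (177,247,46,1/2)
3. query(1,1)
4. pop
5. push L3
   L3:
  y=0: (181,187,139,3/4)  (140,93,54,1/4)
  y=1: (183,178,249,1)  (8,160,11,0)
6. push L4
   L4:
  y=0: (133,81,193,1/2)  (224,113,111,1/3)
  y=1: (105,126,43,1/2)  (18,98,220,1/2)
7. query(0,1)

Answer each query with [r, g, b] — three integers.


(1,1) stack=L1,L2; from [0,0,0]:
after L1 α=1/8: [39/2, 3/4, 15/8]
after L2 α=1/2: [393/4, 991/8, 383/16]
→ [98, 124, 24]

(0,1) stack=L1,L3,L4; from [0,0,0]:
after L1 α=2/3: [164, 460/3, 154/3]
after L3 α=1: [183, 178, 249]
after L4 α=1/2: [144, 152, 146]
rounded: [144, 152, 146]


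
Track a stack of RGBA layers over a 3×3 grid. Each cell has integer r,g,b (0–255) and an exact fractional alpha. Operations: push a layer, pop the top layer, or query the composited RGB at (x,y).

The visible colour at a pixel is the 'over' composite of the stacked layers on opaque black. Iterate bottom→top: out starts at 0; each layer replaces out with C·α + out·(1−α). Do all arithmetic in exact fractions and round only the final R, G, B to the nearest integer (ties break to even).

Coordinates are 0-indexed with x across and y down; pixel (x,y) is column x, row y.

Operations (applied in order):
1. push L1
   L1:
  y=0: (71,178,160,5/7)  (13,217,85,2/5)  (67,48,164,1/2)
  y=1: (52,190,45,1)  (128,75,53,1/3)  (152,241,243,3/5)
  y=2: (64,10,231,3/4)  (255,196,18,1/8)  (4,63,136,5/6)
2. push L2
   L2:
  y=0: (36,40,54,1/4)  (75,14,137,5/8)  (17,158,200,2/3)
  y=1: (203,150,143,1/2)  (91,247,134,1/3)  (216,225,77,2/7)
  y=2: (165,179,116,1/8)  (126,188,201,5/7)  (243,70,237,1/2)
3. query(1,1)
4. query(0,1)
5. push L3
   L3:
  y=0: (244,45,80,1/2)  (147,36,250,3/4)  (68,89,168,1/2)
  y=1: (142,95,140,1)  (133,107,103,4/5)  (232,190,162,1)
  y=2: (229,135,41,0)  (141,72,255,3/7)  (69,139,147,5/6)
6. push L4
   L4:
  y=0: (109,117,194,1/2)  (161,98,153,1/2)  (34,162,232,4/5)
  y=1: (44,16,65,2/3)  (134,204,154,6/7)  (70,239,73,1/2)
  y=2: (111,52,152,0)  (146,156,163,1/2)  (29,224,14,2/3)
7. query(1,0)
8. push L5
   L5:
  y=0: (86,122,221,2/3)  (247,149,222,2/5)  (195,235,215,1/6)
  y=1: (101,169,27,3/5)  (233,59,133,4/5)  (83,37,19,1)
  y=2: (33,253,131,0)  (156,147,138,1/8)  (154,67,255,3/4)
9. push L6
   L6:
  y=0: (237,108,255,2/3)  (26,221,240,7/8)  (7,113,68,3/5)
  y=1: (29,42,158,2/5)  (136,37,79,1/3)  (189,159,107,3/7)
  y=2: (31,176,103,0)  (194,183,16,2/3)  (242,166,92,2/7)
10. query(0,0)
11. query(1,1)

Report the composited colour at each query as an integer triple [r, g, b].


at x=1,y=1 over L1,L2:
+L1 (α=1/3) → [128/3, 25, 53/3]
+L2 (α=1/3) → [529/9, 99, 508/9]
rounded: [59, 99, 56]

query (0,1) [L1,L2] — begin 0,0,0
L1 α=1: [52, 190, 45]
L2 α=1/2: [255/2, 170, 94]
→ [128, 170, 94]

at x=1,y=0 over L1,L2,L3,L4:
L1 α=2/5: [26/5, 434/5, 34]
L2 α=5/8: [1953/40, 413/10, 787/8]
L3 α=3/4: [19593/160, 1493/40, 6787/32]
L4 α=1/2: [45353/320, 5413/80, 11683/64]
rounded: [142, 68, 183]

at x=0,y=0 over L1,L2,L3,L4,L5,L6:
L1 α=5/7: [355/7, 890/7, 800/7]
L2 α=1/4: [1317/28, 1475/14, 1389/14]
L3 α=1/2: [8149/56, 2105/28, 2509/28]
L4 α=1/2: [14253/112, 5381/56, 7941/56]
L5 α=2/3: [33517/336, 19045/168, 32693/168]
L6 α=2/3: [192781/1008, 55333/504, 118373/504]
= [191, 110, 235]

query (1,1) [L1,L2,L3,L4,L5,L6] — begin 0,0,0
after L1 α=1/3: [128/3, 25, 53/3]
after L2 α=1/3: [529/9, 99, 508/9]
after L3 α=4/5: [5317/45, 527/5, 4216/45]
after L4 α=6/7: [41497/315, 6647/35, 45796/315]
after L5 α=4/5: [335077/1575, 14907/175, 213376/1575]
after L6 α=1/3: [884354/4725, 36289/525, 551177/4725]
→ [187, 69, 117]


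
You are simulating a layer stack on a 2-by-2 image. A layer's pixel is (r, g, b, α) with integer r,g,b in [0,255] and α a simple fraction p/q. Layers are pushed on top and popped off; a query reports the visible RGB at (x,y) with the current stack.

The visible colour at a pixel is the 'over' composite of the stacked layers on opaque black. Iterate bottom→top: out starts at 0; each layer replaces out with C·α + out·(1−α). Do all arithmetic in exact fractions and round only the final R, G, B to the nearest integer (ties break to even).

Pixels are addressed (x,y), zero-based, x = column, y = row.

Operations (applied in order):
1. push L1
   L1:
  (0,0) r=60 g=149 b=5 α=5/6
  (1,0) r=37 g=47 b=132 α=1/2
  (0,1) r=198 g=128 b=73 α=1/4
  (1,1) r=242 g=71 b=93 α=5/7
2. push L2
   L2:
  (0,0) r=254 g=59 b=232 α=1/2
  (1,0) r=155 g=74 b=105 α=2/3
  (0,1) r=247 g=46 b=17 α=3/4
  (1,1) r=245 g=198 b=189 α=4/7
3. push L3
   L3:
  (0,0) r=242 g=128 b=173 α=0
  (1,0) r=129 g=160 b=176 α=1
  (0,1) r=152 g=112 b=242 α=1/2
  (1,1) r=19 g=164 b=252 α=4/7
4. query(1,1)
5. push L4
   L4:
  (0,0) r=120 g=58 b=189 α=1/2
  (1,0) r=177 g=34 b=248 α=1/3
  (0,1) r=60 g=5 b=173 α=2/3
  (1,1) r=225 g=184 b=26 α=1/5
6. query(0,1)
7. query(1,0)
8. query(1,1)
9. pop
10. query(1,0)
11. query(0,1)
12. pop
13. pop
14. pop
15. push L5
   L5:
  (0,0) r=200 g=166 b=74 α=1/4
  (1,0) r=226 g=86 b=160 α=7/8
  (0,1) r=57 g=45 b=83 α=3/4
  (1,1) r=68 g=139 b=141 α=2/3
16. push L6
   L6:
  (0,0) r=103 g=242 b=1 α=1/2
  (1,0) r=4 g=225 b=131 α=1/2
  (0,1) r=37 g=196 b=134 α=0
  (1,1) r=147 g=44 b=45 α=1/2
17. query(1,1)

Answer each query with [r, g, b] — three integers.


query (1,1) [L1,L2,L3] — begin 0,0,0
+L1 (α=5/7) → [1210/7, 355/7, 465/7]
+L2 (α=4/7) → [10490/49, 6609/49, 6687/49]
+L3 (α=4/7) → [35194/343, 51971/343, 69453/343]
= [103, 152, 202]

query (0,1) [L1,L2,L3,L4] — begin 0,0,0
L1 α=1/4: [99/2, 32, 73/4]
L2 α=3/4: [1581/8, 85/2, 277/16]
L3 α=1/2: [2797/16, 309/4, 4149/32]
L4 α=2/3: [4717/48, 349/12, 15221/96]
rounded: [98, 29, 159]

at x=1,y=0 over L1,L2,L3,L4:
after L1 α=1/2: [37/2, 47/2, 66]
after L2 α=2/3: [219/2, 343/6, 92]
after L3 α=1: [129, 160, 176]
after L4 α=1/3: [145, 118, 200]
= [145, 118, 200]

(1,1) stack=L1,L2,L3,L4; from [0,0,0]:
after L1 α=5/7: [1210/7, 355/7, 465/7]
after L2 α=4/7: [10490/49, 6609/49, 6687/49]
after L3 α=4/7: [35194/343, 51971/343, 69453/343]
after L4 α=1/5: [217951/1715, 270996/1715, 57346/343]
→ [127, 158, 167]

at x=1,y=0 over L1,L2,L3:
L1 α=1/2: [37/2, 47/2, 66]
L2 α=2/3: [219/2, 343/6, 92]
L3 α=1: [129, 160, 176]
→ [129, 160, 176]

(0,1) stack=L1,L2,L3; from [0,0,0]:
after L1 α=1/4: [99/2, 32, 73/4]
after L2 α=3/4: [1581/8, 85/2, 277/16]
after L3 α=1/2: [2797/16, 309/4, 4149/32]
= [175, 77, 130]

(1,1) stack=L5,L6; from [0,0,0]:
L5 α=2/3: [136/3, 278/3, 94]
L6 α=1/2: [577/6, 205/3, 139/2]
→ [96, 68, 70]


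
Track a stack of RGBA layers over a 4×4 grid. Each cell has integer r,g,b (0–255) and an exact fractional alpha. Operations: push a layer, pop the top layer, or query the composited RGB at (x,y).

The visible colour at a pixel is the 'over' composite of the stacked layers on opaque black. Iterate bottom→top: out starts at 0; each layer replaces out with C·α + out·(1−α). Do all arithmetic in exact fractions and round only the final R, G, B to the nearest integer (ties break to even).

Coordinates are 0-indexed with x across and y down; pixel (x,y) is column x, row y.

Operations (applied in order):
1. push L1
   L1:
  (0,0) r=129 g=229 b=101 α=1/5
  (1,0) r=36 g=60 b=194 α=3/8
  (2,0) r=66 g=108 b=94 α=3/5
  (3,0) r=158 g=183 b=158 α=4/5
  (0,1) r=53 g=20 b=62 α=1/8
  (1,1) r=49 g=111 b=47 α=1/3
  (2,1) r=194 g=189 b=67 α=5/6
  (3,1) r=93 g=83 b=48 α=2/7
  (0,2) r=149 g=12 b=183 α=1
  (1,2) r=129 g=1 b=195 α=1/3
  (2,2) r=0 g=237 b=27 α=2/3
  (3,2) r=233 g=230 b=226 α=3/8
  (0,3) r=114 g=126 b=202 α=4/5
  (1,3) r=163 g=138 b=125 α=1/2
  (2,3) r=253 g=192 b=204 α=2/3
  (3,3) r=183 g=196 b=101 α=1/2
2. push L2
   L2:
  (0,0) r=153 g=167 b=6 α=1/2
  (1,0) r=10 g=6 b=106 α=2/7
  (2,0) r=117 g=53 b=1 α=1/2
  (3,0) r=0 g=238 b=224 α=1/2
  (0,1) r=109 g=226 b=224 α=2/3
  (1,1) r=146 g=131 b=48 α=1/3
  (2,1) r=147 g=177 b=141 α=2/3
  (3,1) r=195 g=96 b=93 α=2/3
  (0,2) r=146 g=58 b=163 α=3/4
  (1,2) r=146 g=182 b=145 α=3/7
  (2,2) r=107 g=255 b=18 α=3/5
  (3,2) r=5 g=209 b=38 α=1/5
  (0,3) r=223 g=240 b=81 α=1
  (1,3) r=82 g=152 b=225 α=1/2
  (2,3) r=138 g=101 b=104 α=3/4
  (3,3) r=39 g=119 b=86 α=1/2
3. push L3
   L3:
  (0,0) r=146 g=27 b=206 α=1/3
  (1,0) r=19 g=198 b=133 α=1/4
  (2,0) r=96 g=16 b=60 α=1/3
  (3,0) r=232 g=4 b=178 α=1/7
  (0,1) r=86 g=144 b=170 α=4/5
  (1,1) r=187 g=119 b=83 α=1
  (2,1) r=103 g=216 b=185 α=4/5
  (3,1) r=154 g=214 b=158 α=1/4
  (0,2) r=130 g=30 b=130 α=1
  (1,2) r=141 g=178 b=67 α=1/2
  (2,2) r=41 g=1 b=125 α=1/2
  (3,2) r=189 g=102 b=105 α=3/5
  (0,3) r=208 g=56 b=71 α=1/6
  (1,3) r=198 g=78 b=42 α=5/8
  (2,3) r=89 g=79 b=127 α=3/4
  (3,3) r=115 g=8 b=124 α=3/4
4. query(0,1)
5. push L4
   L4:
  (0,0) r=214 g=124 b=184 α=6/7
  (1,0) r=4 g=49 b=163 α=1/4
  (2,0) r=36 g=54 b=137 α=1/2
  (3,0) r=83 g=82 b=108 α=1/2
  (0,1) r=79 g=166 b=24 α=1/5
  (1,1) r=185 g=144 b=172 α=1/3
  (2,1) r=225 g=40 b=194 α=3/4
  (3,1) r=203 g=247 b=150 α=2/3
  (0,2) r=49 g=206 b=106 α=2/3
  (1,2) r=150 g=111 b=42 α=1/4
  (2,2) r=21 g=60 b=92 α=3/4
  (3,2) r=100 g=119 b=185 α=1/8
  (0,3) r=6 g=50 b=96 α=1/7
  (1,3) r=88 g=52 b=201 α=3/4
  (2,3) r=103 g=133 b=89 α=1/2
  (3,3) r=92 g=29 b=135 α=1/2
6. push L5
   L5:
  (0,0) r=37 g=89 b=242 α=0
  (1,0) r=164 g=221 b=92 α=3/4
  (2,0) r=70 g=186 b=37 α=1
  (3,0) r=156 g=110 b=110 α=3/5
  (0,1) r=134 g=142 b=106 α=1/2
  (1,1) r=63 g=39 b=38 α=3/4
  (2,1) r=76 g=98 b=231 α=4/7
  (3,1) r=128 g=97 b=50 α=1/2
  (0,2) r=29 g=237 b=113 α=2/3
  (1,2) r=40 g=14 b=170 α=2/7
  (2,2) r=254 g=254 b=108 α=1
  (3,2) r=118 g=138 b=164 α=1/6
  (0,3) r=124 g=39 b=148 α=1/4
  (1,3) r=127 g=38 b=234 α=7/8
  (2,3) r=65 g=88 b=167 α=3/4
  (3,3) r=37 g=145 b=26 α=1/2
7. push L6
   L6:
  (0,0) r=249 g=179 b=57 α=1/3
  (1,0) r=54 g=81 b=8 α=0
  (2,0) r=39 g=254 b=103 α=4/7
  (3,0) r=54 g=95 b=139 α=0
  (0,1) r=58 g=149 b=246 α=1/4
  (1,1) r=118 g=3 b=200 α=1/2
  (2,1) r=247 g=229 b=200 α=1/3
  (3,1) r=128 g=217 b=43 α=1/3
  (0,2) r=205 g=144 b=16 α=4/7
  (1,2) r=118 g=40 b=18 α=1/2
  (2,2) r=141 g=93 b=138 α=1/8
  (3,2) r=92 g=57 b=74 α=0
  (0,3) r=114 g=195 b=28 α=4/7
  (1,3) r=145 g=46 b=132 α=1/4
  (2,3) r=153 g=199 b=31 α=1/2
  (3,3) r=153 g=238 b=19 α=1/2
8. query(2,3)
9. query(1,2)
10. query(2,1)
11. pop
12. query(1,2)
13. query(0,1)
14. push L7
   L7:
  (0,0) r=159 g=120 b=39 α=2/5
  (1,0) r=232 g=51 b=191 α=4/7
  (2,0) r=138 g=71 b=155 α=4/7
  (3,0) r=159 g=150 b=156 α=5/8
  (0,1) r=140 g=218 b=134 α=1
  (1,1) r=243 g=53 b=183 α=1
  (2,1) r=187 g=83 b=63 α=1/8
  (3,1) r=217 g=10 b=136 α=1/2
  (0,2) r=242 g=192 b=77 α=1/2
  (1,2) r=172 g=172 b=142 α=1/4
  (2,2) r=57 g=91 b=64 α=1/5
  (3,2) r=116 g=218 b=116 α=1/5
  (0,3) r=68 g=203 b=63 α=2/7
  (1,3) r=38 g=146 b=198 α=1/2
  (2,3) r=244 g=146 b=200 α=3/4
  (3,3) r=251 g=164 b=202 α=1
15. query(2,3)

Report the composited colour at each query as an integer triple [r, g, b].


query (0,1) [L1,L2,L3] — begin 0,0,0
L1 α=1/8: [53/8, 5/2, 31/4]
L2 α=2/3: [599/8, 303/2, 1823/12]
L3 α=4/5: [3351/40, 291/2, 9983/60]
→ [84, 146, 166]

query (2,3) [L1,L2,L3,L4,L5,L6] — begin 0,0,0
after L1 α=2/3: [506/3, 128, 136]
after L2 α=3/4: [437/3, 431/4, 112]
after L3 α=3/4: [619/6, 1379/16, 493/4]
after L4 α=1/2: [1237/12, 3507/32, 849/8]
after L5 α=3/4: [3577/48, 11955/128, 4857/32]
after L6 α=1/2: [10921/96, 37427/256, 5849/64]
rounded: [114, 146, 91]

at x=1,y=2 over L1,L2,L3,L4,L5,L6:
+L1 (α=1/3) → [43, 1/3, 65]
+L2 (α=3/7) → [610/7, 1642/21, 695/7]
+L3 (α=1/2) → [1597/14, 2690/21, 582/7]
+L4 (α=1/4) → [6891/56, 3467/28, 510/7]
+L5 (α=2/7) → [38935/392, 18119/196, 4930/49]
+L6 (α=1/2) → [85191/784, 25959/392, 2906/49]
rounded: [109, 66, 59]

(2,1) stack=L1,L2,L3,L4,L5,L6; from [0,0,0]:
+L1 (α=5/6) → [485/3, 315/2, 335/6]
+L2 (α=2/3) → [1367/9, 341/2, 2027/18]
+L3 (α=4/5) → [1015/9, 2069/10, 15347/90]
+L4 (α=3/4) → [3545/18, 3269/40, 67727/360]
+L5 (α=4/7) → [767/6, 3641/40, 178607/840]
+L6 (α=1/3) → [1508/9, 8221/60, 262607/1260]
→ [168, 137, 208]

query (1,2) [L1,L2,L3,L4,L5] — begin 0,0,0
L1 α=1/3: [43, 1/3, 65]
L2 α=3/7: [610/7, 1642/21, 695/7]
L3 α=1/2: [1597/14, 2690/21, 582/7]
L4 α=1/4: [6891/56, 3467/28, 510/7]
L5 α=2/7: [38935/392, 18119/196, 4930/49]
= [99, 92, 101]

(0,1) stack=L1,L2,L3,L4,L5; from [0,0,0]:
L1 α=1/8: [53/8, 5/2, 31/4]
L2 α=2/3: [599/8, 303/2, 1823/12]
L3 α=4/5: [3351/40, 291/2, 9983/60]
L4 α=1/5: [4141/50, 748/5, 10343/75]
L5 α=1/2: [10841/100, 729/5, 18293/150]
→ [108, 146, 122]

query (2,3) [L1,L2,L3,L4,L5,L7] — begin 0,0,0
+L1 (α=2/3) → [506/3, 128, 136]
+L2 (α=3/4) → [437/3, 431/4, 112]
+L3 (α=3/4) → [619/6, 1379/16, 493/4]
+L4 (α=1/2) → [1237/12, 3507/32, 849/8]
+L5 (α=3/4) → [3577/48, 11955/128, 4857/32]
+L7 (α=3/4) → [38713/192, 68019/512, 24057/128]
rounded: [202, 133, 188]


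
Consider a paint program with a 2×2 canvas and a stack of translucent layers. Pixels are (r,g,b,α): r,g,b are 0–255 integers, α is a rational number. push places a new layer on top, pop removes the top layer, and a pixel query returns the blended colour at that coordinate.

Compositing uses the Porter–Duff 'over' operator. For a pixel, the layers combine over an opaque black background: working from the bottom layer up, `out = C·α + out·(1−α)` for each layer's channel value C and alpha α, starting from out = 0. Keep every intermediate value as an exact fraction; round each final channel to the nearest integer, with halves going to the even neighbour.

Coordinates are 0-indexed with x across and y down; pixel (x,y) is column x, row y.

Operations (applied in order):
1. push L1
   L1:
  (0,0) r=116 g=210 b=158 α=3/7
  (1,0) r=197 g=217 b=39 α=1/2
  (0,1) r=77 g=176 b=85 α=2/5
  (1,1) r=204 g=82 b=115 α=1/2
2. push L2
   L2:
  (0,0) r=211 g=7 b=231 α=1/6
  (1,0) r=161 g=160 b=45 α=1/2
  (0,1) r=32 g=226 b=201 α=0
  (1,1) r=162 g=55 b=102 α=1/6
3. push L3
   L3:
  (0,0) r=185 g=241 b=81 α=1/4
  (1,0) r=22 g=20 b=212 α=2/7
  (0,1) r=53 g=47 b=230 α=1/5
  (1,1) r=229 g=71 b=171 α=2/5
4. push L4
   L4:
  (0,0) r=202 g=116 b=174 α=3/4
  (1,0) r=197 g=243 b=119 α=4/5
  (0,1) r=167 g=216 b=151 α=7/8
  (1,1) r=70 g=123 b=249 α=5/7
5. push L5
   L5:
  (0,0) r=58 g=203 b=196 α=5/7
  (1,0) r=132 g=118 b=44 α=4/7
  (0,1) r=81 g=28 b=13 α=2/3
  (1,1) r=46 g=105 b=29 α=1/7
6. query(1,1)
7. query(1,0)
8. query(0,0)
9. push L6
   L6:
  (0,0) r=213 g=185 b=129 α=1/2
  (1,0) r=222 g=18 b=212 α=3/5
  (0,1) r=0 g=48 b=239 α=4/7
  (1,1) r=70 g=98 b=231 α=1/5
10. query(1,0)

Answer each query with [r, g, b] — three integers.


at x=1,y=1 over L1,L2,L3,L4,L5:
+L1 (α=1/2) → [102, 41, 115/2]
+L2 (α=1/6) → [112, 130/3, 779/12]
+L3 (α=2/5) → [794/5, 272/5, 2147/20]
+L4 (α=5/7) → [3338/35, 517/5, 14597/70]
+L5 (α=1/7) → [21638/245, 3627/35, 44806/245]
→ [88, 104, 183]

at x=1,y=0 over L1,L2,L3,L4,L5:
L1 α=1/2: [197/2, 217/2, 39/2]
L2 α=1/2: [519/4, 537/4, 129/4]
L3 α=2/7: [2771/28, 2845/28, 2341/28]
L4 α=4/5: [4967/28, 30061/140, 15669/140]
L5 α=4/7: [29685/196, 156263/980, 71647/980]
rounded: [151, 159, 73]

query (0,0) [L1,L2,L3,L4,L5] — begin 0,0,0
L1 α=3/7: [348/7, 90, 474/7]
L2 α=1/6: [3217/42, 457/6, 1329/14]
L3 α=1/4: [5807/56, 939/8, 5121/56]
L4 α=3/4: [39743/224, 3723/32, 34353/224]
L5 α=5/7: [72223/784, 19963/112, 144113/784]
= [92, 178, 184]

query (1,0) [L1,L2,L3,L4,L5,L6] — begin 0,0,0
L1 α=1/2: [197/2, 217/2, 39/2]
L2 α=1/2: [519/4, 537/4, 129/4]
L3 α=2/7: [2771/28, 2845/28, 2341/28]
L4 α=4/5: [4967/28, 30061/140, 15669/140]
L5 α=4/7: [29685/196, 156263/980, 71647/980]
L6 α=3/5: [94953/490, 182723/2450, 383287/2450]
= [194, 75, 156]


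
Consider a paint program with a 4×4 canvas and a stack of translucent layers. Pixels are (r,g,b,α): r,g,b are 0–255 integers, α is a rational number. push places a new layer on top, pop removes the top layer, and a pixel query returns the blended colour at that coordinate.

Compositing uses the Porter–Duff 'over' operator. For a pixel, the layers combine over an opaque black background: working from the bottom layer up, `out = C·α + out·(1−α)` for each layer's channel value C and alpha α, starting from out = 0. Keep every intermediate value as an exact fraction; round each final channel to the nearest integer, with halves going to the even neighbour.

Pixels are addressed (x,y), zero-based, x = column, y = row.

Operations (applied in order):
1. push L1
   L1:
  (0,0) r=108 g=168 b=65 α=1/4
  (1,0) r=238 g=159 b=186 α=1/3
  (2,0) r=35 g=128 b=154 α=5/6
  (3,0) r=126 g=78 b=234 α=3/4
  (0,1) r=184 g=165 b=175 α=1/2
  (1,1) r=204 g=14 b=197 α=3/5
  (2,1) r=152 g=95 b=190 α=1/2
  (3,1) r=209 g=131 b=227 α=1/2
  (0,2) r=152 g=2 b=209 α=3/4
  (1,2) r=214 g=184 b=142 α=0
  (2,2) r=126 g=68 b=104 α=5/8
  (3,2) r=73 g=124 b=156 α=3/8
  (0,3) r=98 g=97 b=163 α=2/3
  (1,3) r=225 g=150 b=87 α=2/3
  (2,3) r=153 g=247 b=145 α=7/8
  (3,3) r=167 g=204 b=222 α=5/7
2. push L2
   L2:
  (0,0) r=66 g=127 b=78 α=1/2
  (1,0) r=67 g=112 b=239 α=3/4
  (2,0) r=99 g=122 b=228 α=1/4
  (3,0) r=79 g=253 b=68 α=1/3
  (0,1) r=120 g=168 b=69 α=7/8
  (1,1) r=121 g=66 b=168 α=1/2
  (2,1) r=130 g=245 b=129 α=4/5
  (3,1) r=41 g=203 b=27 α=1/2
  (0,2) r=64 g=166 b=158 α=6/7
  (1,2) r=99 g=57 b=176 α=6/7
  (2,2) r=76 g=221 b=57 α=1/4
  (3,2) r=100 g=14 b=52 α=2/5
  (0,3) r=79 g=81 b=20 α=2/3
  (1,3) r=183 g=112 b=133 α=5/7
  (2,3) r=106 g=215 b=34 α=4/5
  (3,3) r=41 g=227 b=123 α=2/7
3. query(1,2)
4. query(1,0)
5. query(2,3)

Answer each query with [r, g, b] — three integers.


at x=1,y=2 over L1,L2:
L1 α=0: [0, 0, 0]
L2 α=6/7: [594/7, 342/7, 1056/7]
rounded: [85, 49, 151]

at x=1,y=0 over L1,L2:
L1 α=1/3: [238/3, 53, 62]
L2 α=3/4: [841/12, 389/4, 779/4]
rounded: [70, 97, 195]

at x=2,y=3 over L1,L2:
after L1 α=7/8: [1071/8, 1729/8, 1015/8]
after L2 α=4/5: [4463/40, 8609/40, 2103/40]
→ [112, 215, 53]


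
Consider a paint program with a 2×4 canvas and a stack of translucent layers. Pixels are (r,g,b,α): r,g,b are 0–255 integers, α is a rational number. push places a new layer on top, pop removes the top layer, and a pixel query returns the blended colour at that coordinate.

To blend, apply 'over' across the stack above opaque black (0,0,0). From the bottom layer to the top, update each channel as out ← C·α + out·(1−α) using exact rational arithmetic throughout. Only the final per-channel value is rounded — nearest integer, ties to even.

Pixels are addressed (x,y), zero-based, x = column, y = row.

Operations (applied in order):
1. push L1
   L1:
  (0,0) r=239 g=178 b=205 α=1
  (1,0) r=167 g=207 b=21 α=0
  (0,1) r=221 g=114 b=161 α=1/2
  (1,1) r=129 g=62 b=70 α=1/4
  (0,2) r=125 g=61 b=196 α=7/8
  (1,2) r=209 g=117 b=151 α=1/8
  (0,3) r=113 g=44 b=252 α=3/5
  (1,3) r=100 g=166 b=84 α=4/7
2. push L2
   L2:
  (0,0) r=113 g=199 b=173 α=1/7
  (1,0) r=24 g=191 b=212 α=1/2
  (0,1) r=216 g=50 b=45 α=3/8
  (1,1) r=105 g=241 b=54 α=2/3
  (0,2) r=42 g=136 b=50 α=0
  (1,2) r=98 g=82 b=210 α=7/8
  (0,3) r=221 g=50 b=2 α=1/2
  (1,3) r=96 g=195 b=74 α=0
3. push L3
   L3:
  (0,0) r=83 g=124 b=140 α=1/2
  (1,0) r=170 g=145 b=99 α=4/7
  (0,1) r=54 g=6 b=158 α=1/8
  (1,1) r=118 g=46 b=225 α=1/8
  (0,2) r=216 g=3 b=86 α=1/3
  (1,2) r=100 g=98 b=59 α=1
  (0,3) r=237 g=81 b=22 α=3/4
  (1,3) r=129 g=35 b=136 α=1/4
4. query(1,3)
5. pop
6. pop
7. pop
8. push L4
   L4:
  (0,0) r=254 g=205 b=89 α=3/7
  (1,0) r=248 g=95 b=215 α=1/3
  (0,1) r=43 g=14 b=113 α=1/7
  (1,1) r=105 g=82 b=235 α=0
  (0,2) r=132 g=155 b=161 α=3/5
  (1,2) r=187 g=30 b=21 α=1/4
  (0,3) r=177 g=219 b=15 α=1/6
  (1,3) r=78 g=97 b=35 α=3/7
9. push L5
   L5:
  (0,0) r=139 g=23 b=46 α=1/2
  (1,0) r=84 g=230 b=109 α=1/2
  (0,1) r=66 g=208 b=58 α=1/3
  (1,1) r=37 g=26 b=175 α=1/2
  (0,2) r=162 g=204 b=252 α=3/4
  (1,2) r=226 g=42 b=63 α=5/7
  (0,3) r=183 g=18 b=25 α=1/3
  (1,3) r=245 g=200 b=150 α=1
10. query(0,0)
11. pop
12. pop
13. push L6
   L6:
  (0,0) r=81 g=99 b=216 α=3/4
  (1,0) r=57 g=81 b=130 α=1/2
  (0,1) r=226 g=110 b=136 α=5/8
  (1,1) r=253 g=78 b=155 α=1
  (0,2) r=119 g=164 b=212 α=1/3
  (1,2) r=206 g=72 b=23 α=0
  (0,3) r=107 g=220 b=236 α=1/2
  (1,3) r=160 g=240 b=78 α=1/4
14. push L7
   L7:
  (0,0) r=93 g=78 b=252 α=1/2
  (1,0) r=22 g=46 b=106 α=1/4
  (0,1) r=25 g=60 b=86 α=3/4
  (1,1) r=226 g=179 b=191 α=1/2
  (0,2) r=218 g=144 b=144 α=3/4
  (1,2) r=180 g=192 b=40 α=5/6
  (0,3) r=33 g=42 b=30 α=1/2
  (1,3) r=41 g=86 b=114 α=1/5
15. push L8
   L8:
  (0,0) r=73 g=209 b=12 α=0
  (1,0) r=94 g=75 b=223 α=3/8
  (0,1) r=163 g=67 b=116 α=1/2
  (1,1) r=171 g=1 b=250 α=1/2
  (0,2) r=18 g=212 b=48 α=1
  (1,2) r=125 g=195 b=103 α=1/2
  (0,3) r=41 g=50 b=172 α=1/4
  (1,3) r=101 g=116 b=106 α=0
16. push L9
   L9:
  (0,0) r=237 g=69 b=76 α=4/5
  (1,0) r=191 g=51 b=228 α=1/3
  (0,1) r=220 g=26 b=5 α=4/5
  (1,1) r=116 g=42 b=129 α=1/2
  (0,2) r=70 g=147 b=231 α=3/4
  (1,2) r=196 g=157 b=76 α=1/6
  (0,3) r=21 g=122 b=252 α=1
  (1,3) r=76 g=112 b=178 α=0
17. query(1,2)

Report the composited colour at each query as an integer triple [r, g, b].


(1,3) stack=L1,L2,L3; from [0,0,0]:
L1 α=4/7: [400/7, 664/7, 48]
L2 α=0: [400/7, 664/7, 48]
L3 α=1/4: [2103/28, 2237/28, 70]
rounded: [75, 80, 70]

(0,0) stack=L4,L5; from [0,0,0]:
+L4 (α=3/7) → [762/7, 615/7, 267/7]
+L5 (α=1/2) → [1735/14, 388/7, 589/14]
→ [124, 55, 42]

(1,2) stack=L6,L7,L8,L9; from [0,0,0]:
+L6 (α=0) → [0, 0, 0]
+L7 (α=5/6) → [150, 160, 100/3]
+L8 (α=1/2) → [275/2, 355/2, 409/6]
+L9 (α=1/6) → [589/4, 2089/12, 2501/36]
= [147, 174, 69]


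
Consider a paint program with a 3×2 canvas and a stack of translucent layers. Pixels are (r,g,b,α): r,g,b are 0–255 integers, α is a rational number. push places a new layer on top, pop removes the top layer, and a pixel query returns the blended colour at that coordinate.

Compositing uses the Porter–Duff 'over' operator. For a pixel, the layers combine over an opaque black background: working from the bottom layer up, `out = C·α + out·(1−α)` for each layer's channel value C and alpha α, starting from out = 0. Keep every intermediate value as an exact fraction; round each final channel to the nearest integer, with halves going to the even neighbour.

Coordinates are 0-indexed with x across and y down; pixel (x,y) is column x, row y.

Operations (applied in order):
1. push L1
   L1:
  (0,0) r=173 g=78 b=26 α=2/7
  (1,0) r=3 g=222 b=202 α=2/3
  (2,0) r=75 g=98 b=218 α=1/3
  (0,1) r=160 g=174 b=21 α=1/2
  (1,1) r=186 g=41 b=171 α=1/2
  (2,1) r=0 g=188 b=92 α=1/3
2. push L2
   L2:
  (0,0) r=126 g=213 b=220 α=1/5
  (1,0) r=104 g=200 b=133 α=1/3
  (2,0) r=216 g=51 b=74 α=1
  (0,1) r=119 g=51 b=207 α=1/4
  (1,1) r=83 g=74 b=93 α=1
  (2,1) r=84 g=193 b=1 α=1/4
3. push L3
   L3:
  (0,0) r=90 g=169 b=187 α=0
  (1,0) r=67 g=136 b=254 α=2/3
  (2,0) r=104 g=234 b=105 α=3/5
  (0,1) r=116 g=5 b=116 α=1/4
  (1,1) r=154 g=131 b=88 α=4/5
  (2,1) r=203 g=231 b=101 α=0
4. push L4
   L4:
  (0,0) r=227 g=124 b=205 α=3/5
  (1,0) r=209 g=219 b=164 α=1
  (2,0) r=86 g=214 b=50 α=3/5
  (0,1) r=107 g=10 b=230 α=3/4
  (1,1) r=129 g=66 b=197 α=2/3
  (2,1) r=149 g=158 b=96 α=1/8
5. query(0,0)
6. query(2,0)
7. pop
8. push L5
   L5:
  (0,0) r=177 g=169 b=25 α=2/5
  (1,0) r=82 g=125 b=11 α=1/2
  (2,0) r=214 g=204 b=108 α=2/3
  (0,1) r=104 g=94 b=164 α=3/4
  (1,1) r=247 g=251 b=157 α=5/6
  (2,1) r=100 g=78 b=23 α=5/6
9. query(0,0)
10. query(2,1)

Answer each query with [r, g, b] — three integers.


query (0,0) [L1,L2,L3,L4] — begin 0,0,0
L1 α=2/7: [346/7, 156/7, 52/7]
L2 α=1/5: [2266/35, 423/7, 1748/35]
L3 α=0: [2266/35, 423/7, 1748/35]
L4 α=3/5: [28367/175, 690/7, 25021/175]
rounded: [162, 99, 143]

at x=2,y=0 over L1,L2,L3,L4:
after L1 α=1/3: [25, 98/3, 218/3]
after L2 α=1: [216, 51, 74]
after L3 α=3/5: [744/5, 804/5, 463/5]
after L4 α=3/5: [2778/25, 4818/25, 1676/25]
= [111, 193, 67]

(0,0) stack=L1,L2,L3,L5; from [0,0,0]:
L1 α=2/7: [346/7, 156/7, 52/7]
L2 α=1/5: [2266/35, 423/7, 1748/35]
L3 α=0: [2266/35, 423/7, 1748/35]
L5 α=2/5: [19188/175, 727/7, 6994/175]
= [110, 104, 40]

query (2,1) [L1,L2,L3,L5] — begin 0,0,0
after L1 α=1/3: [0, 188/3, 92/3]
after L2 α=1/4: [21, 381/4, 93/4]
after L3 α=0: [21, 381/4, 93/4]
after L5 α=5/6: [521/6, 647/8, 553/24]
rounded: [87, 81, 23]
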